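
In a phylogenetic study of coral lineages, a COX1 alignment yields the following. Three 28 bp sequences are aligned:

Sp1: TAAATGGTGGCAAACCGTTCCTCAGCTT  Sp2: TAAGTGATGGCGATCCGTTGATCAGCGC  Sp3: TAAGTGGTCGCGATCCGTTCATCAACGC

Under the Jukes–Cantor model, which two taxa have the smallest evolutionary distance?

Sp1–Sp2: 8/28 differ, p = 0.286, d = 0.360.
Sp1–Sp3: 8/28 differ, p = 0.286, d = 0.360.
Sp2–Sp3: 4/28 differ, p = 0.143, d = 0.158.
The smallest distance is between Sp2 and Sp3.

Sp2 and Sp3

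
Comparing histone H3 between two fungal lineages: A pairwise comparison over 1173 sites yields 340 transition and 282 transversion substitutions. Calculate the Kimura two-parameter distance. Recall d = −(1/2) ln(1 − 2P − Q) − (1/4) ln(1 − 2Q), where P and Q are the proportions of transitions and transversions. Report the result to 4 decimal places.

P = 340/1173 ≈ 0.289855 and Q = 282/1173 ≈ 0.240409.
Under the Kimura two-parameter model, d = −½ ln(1 − 2P − Q) − ¼ ln(1 − 2Q).
1 − 2P − Q = 0.179881, giving −½ ln(0.179881) = 0.857730.
1 − 2Q = 0.519182, giving −¼ ln(0.519182) = 0.163875.
d = 0.857730 + 0.163875 = 1.021605.

1.0216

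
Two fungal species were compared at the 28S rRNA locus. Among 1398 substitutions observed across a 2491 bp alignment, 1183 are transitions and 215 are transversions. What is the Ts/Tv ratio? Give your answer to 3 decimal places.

5.502

R = 1183/215 = 5.502325… ≈ 5.502 (to 3 d.p.).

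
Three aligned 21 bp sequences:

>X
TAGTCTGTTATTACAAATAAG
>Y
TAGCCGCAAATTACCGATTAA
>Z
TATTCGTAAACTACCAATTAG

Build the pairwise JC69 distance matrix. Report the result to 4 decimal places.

X–Y: 9/21 sites differ → p ≈ 0.428571, d = −0.75 ln(1 − 0.571428) = 0.635472 ≈ 0.6355.
X–Z: 8/21 sites differ → p ≈ 0.380952, d = −0.75 ln(1 − 0.507936) = 0.531860 ≈ 0.5319.
Y–Z: 6/21 sites differ → p ≈ 0.285714, d = −0.75 ln(1 − 0.380952) = 0.359679 ≈ 0.3597.

d(X,Y) = 0.6355, d(X,Z) = 0.5319, d(Y,Z) = 0.3597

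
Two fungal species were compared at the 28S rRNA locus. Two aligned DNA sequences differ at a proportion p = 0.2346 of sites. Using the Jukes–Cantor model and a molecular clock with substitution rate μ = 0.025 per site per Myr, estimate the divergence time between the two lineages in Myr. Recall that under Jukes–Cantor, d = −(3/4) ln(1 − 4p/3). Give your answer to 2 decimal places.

d = −(3/4) ln(1 − 4p/3) = −0.75 ln(1 − 0.3128) = −0.75 ln(0.6872)
  = −0.75 × (-0.375130) = 0.281348 substitutions/site.
Under a molecular clock d = 2μt, so t = d/(2μ) = 0.281348 / (2 × 0.025) = 5.63 Myr.

5.63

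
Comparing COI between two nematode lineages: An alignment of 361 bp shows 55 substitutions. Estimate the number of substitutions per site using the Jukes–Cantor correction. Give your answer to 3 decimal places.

0.170

p = 55/361 ≈ 0.152355.
d = −(3/4) ln(1 − 4p/3) = −0.75 ln(1 − 0.20314) = −0.75 ln(0.79686)
  = −0.75 × (-0.227076) = 0.170307 substitutions/site.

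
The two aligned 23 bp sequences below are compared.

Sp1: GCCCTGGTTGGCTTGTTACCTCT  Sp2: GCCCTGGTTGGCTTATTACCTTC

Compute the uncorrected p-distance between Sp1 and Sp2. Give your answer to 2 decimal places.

The sequences differ at 3 of 23 positions (sites 15, 22, 23).
p = 3/23 = 0.130434… ≈ 0.13 (to 2 d.p.).

0.13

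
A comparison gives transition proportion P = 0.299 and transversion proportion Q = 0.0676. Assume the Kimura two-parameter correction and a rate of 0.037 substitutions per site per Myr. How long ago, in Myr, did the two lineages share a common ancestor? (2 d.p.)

7.89

Under the Kimura two-parameter model, d = −½ ln(1 − 2P − Q) − ¼ ln(1 − 2Q).
1 − 2P − Q = 0.3344, giving −½ ln(0.3344) = 0.547709.
1 − 2Q = 0.8648, giving −¼ ln(0.8648) = 0.036314.
d = 0.547709 + 0.036314 = 0.584023.
Under a molecular clock d = 2μt, so t = d/(2μ) = 0.584023 / (2 × 0.037) = 7.89 Myr.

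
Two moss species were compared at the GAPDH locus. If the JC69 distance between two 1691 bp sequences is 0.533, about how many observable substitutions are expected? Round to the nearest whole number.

Invert JC69: p = (3/4)(1 − e^(−4d/3)) = 0.75 × (1 − e^(-0.710667)) = 0.75 × (1 − 0.491316) = 0.381513.
Expected differing sites = pL ≈ 0.381513 × 1691 = 645.138483 ≈ 645.

645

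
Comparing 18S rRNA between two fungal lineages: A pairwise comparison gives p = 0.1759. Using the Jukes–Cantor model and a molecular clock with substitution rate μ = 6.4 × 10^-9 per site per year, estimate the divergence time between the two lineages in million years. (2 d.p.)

15.66

d = −(3/4) ln(1 − 4p/3) = −0.75 ln(1 − 0.234533) = −0.75 ln(0.765467)
  = −0.75 × (-0.267269) = 0.200452 substitutions/site.
Under a molecular clock d = 2μt, so t = d/(2μ) = 0.200452 / (2 × 6.4 × 10^-9) = 15.66 million years.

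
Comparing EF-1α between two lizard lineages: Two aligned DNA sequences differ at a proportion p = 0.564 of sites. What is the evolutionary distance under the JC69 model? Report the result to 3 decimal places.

d = −(3/4) ln(1 − 4p/3) = −0.75 ln(1 − 0.752) = −0.75 ln(0.248)
  = −0.75 × (-1.394327) = 1.045745 substitutions/site.

1.046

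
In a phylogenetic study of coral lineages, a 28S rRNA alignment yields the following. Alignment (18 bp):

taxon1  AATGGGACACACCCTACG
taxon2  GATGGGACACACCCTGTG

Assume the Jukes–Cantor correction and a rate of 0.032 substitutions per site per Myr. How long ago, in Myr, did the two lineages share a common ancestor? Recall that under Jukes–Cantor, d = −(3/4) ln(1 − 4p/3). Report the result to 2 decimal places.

2.95

The sequences differ at 3 of 18 sites (1, 16, 17), so p = 3/18 ≈ 0.166667.
d = −(3/4) ln(1 − 4p/3) = −0.75 ln(1 − 0.222223) = −0.75 ln(0.777777)
  = −0.75 × (-0.251315) = 0.188486 substitutions/site.
Under a molecular clock d = 2μt, so t = d/(2μ) = 0.188486 / (2 × 0.032) = 2.95 Myr.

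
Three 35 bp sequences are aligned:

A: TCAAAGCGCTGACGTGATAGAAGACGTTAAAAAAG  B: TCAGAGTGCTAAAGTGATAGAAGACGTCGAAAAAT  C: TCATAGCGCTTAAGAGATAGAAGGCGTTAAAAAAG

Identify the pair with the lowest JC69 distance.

A–B: 7/35 differ, p = 0.200, d = 0.233.
A–C: 5/35 differ, p = 0.143, d = 0.158.
B–C: 8/35 differ, p = 0.229, d = 0.273.
The smallest distance is between A and C.

A and C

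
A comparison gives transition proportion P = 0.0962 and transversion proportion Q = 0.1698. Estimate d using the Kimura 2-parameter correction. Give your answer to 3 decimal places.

0.329

Under the Kimura two-parameter model, d = −½ ln(1 − 2P − Q) − ¼ ln(1 − 2Q).
1 − 2P − Q = 0.6378, giving −½ ln(0.6378) = 0.224865.
1 − 2Q = 0.6604, giving −¼ ln(0.6604) = 0.103727.
d = 0.224865 + 0.103727 = 0.328592.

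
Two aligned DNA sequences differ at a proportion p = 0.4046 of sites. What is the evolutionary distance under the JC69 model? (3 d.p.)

0.582

d = −(3/4) ln(1 − 4p/3) = −0.75 ln(1 − 0.539467) = −0.75 ln(0.460533)
  = −0.75 × (-0.775371) = 0.581528 substitutions/site.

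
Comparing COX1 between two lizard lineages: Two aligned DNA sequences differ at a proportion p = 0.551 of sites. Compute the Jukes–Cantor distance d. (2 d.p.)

d = −(3/4) ln(1 − 4p/3) = −0.75 ln(1 − 0.734667) = −0.75 ln(0.265333)
  = −0.75 × (-1.326770) = 0.995078 substitutions/site.

1.00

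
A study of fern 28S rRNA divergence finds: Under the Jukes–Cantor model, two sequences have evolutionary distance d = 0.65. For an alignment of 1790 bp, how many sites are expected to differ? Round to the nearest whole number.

Invert JC69: p = (3/4)(1 − e^(−4d/3)) = 0.75 × (1 − e^(-0.866667)) = 0.75 × (1 − 0.420350) = 0.434738.
Expected differing sites = pL ≈ 0.434738 × 1790 = 778.18102 ≈ 778.

778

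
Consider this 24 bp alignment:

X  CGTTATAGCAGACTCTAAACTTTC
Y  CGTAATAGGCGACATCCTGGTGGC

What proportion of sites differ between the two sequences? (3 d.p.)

0.500

The sequences differ at 12 of 24 positions.
p = 12/24 = 0.500.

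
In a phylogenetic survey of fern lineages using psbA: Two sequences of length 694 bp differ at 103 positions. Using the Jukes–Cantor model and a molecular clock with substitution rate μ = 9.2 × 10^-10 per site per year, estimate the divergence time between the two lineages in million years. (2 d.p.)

89.88

p = 103/694 ≈ 0.148415.
d = −(3/4) ln(1 − 4p/3) = −0.75 ln(1 − 0.197887) = −0.75 ln(0.802113)
  = −0.75 × (-0.220506) = 0.165380 substitutions/site.
Under a molecular clock d = 2μt, so t = d/(2μ) = 0.165380 / (2 × 9.2 × 10^-10) = 89.88 million years.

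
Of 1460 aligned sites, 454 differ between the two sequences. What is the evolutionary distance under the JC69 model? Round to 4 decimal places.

p = 454/1460 ≈ 0.310959.
d = −(3/4) ln(1 − 4p/3) = −0.75 ln(1 − 0.414612) = −0.75 ln(0.585388)
  = −0.75 × (-0.535480) = 0.401610 substitutions/site.

0.4016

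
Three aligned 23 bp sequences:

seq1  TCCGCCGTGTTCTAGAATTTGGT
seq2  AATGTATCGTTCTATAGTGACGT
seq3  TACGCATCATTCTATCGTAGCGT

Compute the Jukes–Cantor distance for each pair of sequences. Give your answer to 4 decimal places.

seq1–seq2: 12/23 sites differ → p ≈ 0.521739, d = −0.75 ln(1 − 0.695652) = 0.892188 ≈ 0.8922.
seq1–seq3: 11/23 sites differ → p ≈ 0.478261, d = −0.75 ln(1 − 0.637681) = 0.761423 ≈ 0.7614.
seq2–seq3: 7/23 sites differ → p ≈ 0.304348, d = −0.75 ln(1 − 0.405797) = 0.390401 ≈ 0.3904.

d(seq1,seq2) = 0.8922, d(seq1,seq3) = 0.7614, d(seq2,seq3) = 0.3904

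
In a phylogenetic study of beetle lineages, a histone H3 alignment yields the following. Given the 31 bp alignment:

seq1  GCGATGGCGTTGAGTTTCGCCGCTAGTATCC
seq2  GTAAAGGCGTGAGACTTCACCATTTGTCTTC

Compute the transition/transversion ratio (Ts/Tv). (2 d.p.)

2.50

Transitions are A↔G and C↔T; transversions are all other mismatches.
Transitions: 10. Transversions: 4.
R = 10/4 = 2.50.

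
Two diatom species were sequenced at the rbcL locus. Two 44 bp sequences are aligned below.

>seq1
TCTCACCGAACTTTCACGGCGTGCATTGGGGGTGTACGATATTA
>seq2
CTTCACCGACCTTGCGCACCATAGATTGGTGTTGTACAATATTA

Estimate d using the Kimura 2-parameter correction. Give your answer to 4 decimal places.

Of 44 sites, 7 differences are transitions and 6 are transversions, so P = 7/44 ≈ 0.159091 and Q = 6/44 ≈ 0.136364.
Under the Kimura two-parameter model, d = −½ ln(1 − 2P − Q) − ¼ ln(1 − 2Q).
1 − 2P − Q = 0.545454, giving −½ ln(0.545454) = 0.303068.
1 − 2Q = 0.727272, giving −¼ ln(0.727272) = 0.079614.
d = 0.303068 + 0.079614 = 0.382682.

0.3827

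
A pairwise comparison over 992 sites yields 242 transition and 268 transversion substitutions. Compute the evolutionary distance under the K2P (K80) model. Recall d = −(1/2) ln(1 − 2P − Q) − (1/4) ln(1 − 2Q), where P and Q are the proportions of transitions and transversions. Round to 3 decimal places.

0.904

P = 242/992 ≈ 0.243952 and Q = 268/992 ≈ 0.270161.
Under the Kimura two-parameter model, d = −½ ln(1 − 2P − Q) − ¼ ln(1 − 2Q).
1 − 2P − Q = 0.241935, giving −½ ln(0.241935) = 0.709543.
1 − 2Q = 0.459678, giving −¼ ln(0.459678) = 0.194307.
d = 0.709543 + 0.194307 = 0.903850.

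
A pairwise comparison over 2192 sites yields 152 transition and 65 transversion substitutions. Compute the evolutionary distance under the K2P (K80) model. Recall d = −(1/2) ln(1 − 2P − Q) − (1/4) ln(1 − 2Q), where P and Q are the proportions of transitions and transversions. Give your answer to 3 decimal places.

P = 152/2192 ≈ 0.069343 and Q = 65/2192 ≈ 0.029653.
Under the Kimura two-parameter model, d = −½ ln(1 − 2P − Q) − ¼ ln(1 − 2Q).
1 − 2P − Q = 0.831661, giving −½ ln(0.831661) = 0.092165.
1 − 2Q = 0.940694, giving −¼ ln(0.940694) = 0.015284.
d = 0.092165 + 0.015284 = 0.107449.

0.107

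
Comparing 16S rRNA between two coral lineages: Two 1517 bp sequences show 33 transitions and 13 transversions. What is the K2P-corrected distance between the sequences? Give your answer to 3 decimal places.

0.031

P = 33/1517 ≈ 0.021753 and Q = 13/1517 ≈ 0.00857.
Under the Kimura two-parameter model, d = −½ ln(1 − 2P − Q) − ¼ ln(1 − 2Q).
1 − 2P − Q = 0.947924, giving −½ ln(0.947924) = 0.026740.
1 − 2Q = 0.98286, giving −¼ ln(0.98286) = 0.004322.
d = 0.026740 + 0.004322 = 0.031062.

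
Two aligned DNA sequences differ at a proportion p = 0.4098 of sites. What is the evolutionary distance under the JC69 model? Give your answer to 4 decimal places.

d = −(3/4) ln(1 − 4p/3) = −0.75 ln(1 − 0.5464) = −0.75 ln(0.4536)
  = −0.75 × (-0.790540) = 0.592905 substitutions/site.

0.5929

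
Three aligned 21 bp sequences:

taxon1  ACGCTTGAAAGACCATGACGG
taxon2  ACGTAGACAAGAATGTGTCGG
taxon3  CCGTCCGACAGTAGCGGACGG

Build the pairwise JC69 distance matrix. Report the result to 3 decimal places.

d(taxon1,taxon2) = 0.635, d(taxon1,taxon3) = 0.756, d(taxon2,taxon3) = 0.899

taxon1–taxon2: 9/21 sites differ → p ≈ 0.428571, d = −0.75 ln(1 − 0.571428) = 0.635472 ≈ 0.635.
taxon1–taxon3: 10/21 sites differ → p ≈ 0.47619, d = −0.75 ln(1 − 0.63492) = 0.755729 ≈ 0.756.
taxon2–taxon3: 11/21 sites differ → p ≈ 0.52381, d = −0.75 ln(1 − 0.698413) = 0.899023 ≈ 0.899.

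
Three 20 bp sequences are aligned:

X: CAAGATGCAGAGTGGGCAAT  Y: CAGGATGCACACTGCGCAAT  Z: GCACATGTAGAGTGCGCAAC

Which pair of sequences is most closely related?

X and Y

X–Y: 4/20 differ, p = 0.200, d = 0.233.
X–Z: 6/20 differ, p = 0.300, d = 0.383.
Y–Z: 8/20 differ, p = 0.400, d = 0.572.
The smallest distance is between X and Y.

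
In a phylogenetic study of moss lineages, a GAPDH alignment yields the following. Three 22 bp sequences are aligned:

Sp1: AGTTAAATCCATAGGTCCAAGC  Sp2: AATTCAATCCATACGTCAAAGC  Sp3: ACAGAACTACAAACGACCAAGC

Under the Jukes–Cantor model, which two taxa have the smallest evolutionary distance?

Sp1 and Sp2

Sp1–Sp2: 4/22 differ, p = 0.182, d = 0.208.
Sp1–Sp3: 8/22 differ, p = 0.364, d = 0.497.
Sp2–Sp3: 9/22 differ, p = 0.409, d = 0.591.
The smallest distance is between Sp1 and Sp2.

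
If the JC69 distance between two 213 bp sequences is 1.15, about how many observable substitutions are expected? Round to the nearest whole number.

Invert JC69: p = (3/4)(1 − e^(−4d/3)) = 0.75 × (1 − e^(-1.533333)) = 0.75 × (1 − 0.215815) = 0.588139.
Expected differing sites = pL ≈ 0.588139 × 213 = 125.273607 ≈ 125.

125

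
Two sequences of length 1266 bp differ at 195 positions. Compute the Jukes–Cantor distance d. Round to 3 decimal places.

p = 195/1266 ≈ 0.154028.
d = −(3/4) ln(1 − 4p/3) = −0.75 ln(1 − 0.205371) = −0.75 ln(0.794629)
  = −0.75 × (-0.229880) = 0.172410 substitutions/site.

0.172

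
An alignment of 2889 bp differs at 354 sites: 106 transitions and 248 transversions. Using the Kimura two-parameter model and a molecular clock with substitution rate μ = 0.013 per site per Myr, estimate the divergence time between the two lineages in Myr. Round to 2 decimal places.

5.15

P = 106/2889 ≈ 0.036691 and Q = 248/2889 ≈ 0.085843.
Under the Kimura two-parameter model, d = −½ ln(1 − 2P − Q) − ¼ ln(1 − 2Q).
1 − 2P − Q = 0.840775, giving −½ ln(0.840775) = 0.086716.
1 − 2Q = 0.828314, giving −¼ ln(0.828314) = 0.047091.
d = 0.086716 + 0.047091 = 0.133807.
Under a molecular clock d = 2μt, so t = d/(2μ) = 0.133807 / (2 × 0.013) = 5.15 Myr.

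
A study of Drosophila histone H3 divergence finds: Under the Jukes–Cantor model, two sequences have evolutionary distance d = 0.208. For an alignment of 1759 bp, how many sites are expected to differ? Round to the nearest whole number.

320

Invert JC69: p = (3/4)(1 − e^(−4d/3)) = 0.75 × (1 − e^(-0.277333)) = 0.75 × (1 − 0.757802) = 0.181649.
Expected differing sites = pL ≈ 0.181649 × 1759 = 319.520591 ≈ 320.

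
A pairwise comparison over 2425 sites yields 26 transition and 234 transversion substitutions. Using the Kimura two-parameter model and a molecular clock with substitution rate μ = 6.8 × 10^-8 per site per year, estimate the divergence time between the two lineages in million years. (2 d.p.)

P = 26/2425 ≈ 0.010722 and Q = 234/2425 ≈ 0.096495.
Under the Kimura two-parameter model, d = −½ ln(1 − 2P − Q) − ¼ ln(1 − 2Q).
1 − 2P − Q = 0.882061, giving −½ ln(0.882061) = 0.062747.
1 − 2Q = 0.80701, giving −¼ ln(0.80701) = 0.053605.
d = 0.062747 + 0.053605 = 0.116352.
Under a molecular clock d = 2μt, so t = d/(2μ) = 0.116352 / (2 × 6.8 × 10^-8) = 0.86 million years.

0.86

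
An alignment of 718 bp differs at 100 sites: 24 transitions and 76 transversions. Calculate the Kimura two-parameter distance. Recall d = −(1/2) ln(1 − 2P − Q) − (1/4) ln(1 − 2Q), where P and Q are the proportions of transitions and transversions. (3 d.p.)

0.154

P = 24/718 ≈ 0.033426 and Q = 76/718 ≈ 0.10585.
Under the Kimura two-parameter model, d = −½ ln(1 − 2P − Q) − ¼ ln(1 − 2Q).
1 − 2P − Q = 0.827298, giving −½ ln(0.827298) = 0.094795.
1 − 2Q = 0.7883, giving −¼ ln(0.7883) = 0.059469.
d = 0.094795 + 0.059469 = 0.154264.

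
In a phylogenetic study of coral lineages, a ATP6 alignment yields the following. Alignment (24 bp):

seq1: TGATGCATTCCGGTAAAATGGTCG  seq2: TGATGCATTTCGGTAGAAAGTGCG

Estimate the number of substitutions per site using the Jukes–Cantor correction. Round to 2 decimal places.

0.24

The sequences differ at 5 of 24 sites (10, 16, 19, 21, 22), so p = 5/24 ≈ 0.208333.
d = −(3/4) ln(1 − 4p/3) = −0.75 ln(1 − 0.277777) = −0.75 ln(0.722223)
  = −0.75 × (-0.325421) = 0.244066 substitutions/site.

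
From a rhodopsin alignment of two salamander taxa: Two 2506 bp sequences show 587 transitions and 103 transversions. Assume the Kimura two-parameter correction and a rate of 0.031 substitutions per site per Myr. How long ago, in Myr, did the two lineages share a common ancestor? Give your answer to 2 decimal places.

P = 587/2506 ≈ 0.234238 and Q = 103/2506 ≈ 0.041101.
Under the Kimura two-parameter model, d = −½ ln(1 − 2P − Q) − ¼ ln(1 − 2Q).
1 − 2P − Q = 0.490423, giving −½ ln(0.490423) = 0.356243.
1 − 2Q = 0.917798, giving −¼ ln(0.917798) = 0.021444.
d = 0.356243 + 0.021444 = 0.377687.
Under a molecular clock d = 2μt, so t = d/(2μ) = 0.377687 / (2 × 0.031) = 6.09 Myr.

6.09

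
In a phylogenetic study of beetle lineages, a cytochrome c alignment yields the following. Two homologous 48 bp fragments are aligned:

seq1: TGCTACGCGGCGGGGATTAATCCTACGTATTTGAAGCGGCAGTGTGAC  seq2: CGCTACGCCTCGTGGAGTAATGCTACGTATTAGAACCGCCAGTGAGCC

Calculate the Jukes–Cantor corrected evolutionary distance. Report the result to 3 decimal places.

The sequences differ at 11 of 48 sites, so p = 11/48 ≈ 0.229167.
d = −(3/4) ln(1 − 4p/3) = −0.75 ln(1 − 0.305556) = −0.75 ln(0.694444)
  = −0.75 × (-0.364644) = 0.273483 substitutions/site.

0.273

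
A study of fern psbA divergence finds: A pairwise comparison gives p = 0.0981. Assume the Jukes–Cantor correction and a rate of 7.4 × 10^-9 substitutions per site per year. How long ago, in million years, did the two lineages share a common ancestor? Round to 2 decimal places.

7.10

d = −(3/4) ln(1 − 4p/3) = −0.75 ln(1 − 0.1308) = −0.75 ln(0.8692)
  = −0.75 × (-0.140182) = 0.105137 substitutions/site.
Under a molecular clock d = 2μt, so t = d/(2μ) = 0.105137 / (2 × 7.4 × 10^-9) = 7.10 million years.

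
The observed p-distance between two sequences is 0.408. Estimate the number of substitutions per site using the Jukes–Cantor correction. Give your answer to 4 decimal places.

d = −(3/4) ln(1 − 4p/3) = −0.75 ln(1 − 0.544) = −0.75 ln(0.456)
  = −0.75 × (-0.785262) = 0.588947 substitutions/site.

0.5889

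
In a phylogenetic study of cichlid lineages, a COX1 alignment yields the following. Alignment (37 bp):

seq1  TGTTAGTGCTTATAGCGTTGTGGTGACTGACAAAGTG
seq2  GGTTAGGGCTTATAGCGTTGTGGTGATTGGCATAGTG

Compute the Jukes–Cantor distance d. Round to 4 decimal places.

0.1490

The sequences differ at 5 of 37 sites (1, 7, 27, 30, 33), so p = 5/37 ≈ 0.135135.
d = −(3/4) ln(1 − 4p/3) = −0.75 ln(1 − 0.18018) = −0.75 ln(0.81982)
  = −0.75 × (-0.198670) = 0.149003 substitutions/site.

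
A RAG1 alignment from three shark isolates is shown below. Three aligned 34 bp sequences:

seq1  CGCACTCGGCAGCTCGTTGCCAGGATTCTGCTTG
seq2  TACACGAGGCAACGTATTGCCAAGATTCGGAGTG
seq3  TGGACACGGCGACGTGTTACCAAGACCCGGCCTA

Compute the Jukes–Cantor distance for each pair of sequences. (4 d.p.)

d(seq1,seq2) = 0.4770, d(seq1,seq3) = 0.5972, d(seq2,seq3) = 0.4770

seq1–seq2: 12/34 sites differ → p ≈ 0.352941, d = −0.75 ln(1 − 0.470588) = 0.476991 ≈ 0.4770.
seq1–seq3: 14/34 sites differ → p ≈ 0.411765, d = −0.75 ln(1 − 0.54902) = 0.597249 ≈ 0.5972.
seq2–seq3: 12/34 sites differ → p ≈ 0.352941, d = −0.75 ln(1 − 0.470588) = 0.476991 ≈ 0.4770.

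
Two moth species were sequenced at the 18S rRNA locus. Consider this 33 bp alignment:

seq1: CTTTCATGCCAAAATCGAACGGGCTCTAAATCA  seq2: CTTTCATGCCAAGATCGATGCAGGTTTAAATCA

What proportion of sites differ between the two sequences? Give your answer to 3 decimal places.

0.212

The sequences differ at 7 of 33 positions (sites 13, 19, 20, 21, 22, 24, 26).
p = 7/33 = 0.212121… ≈ 0.212 (to 3 d.p.).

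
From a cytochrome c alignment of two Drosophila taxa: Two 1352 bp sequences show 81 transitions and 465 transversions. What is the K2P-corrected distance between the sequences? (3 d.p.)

0.603

P = 81/1352 ≈ 0.059911 and Q = 465/1352 ≈ 0.343935.
Under the Kimura two-parameter model, d = −½ ln(1 − 2P − Q) − ¼ ln(1 − 2Q).
1 − 2P − Q = 0.536243, giving −½ ln(0.536243) = 0.311584.
1 − 2Q = 0.31213, giving −¼ ln(0.31213) = 0.291084.
d = 0.311584 + 0.291084 = 0.602668.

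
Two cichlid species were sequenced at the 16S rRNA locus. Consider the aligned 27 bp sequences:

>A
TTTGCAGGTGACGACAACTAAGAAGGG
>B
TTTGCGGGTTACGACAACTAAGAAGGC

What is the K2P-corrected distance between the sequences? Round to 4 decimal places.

Of 27 sites, 1 differences are transitions and 2 are transversions, so P = 1/27 ≈ 0.037037 and Q = 2/27 ≈ 0.074074.
Under the Kimura two-parameter model, d = −½ ln(1 − 2P − Q) − ¼ ln(1 − 2Q).
1 − 2P − Q = 0.851852, giving −½ ln(0.851852) = 0.080171.
1 − 2Q = 0.851852, giving −¼ ln(0.851852) = 0.040086.
d = 0.080171 + 0.040086 = 0.120257.

0.1203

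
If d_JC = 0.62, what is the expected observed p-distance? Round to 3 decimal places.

0.422

p = (3/4)(1 − e^(−4d/3)) = 0.75 × (1 − e^(-0.826667)) = 0.75 × (1 − 0.437505) = 0.421871.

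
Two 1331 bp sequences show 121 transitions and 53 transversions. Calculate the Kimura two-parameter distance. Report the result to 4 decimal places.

0.1460

P = 121/1331 ≈ 0.090909 and Q = 53/1331 ≈ 0.03982.
Under the Kimura two-parameter model, d = −½ ln(1 − 2P − Q) − ¼ ln(1 − 2Q).
1 − 2P − Q = 0.778362, giving −½ ln(0.778362) = 0.125282.
1 − 2Q = 0.92036, giving −¼ ln(0.92036) = 0.020748.
d = 0.125282 + 0.020748 = 0.146030.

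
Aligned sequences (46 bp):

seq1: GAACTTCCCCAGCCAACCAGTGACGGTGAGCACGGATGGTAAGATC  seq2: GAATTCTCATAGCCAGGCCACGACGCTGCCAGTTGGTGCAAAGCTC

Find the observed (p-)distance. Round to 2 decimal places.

0.46

The sequences differ at 21 of 46 positions.
p = 21/46 = 0.456521… ≈ 0.46 (to 2 d.p.).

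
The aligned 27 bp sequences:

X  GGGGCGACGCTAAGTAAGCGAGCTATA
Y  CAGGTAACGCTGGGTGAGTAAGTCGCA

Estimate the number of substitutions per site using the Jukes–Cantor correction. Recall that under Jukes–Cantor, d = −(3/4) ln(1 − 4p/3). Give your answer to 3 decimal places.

0.770

The sequences differ at 13 of 27 sites, so p = 13/27 ≈ 0.481481.
d = −(3/4) ln(1 − 4p/3) = −0.75 ln(1 − 0.641975) = −0.75 ln(0.358025)
  = −0.75 × (-1.027152) = 0.770364 substitutions/site.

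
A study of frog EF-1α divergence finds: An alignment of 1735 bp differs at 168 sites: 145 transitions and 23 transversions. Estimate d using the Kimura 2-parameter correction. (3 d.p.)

0.106

P = 145/1735 ≈ 0.083573 and Q = 23/1735 ≈ 0.013256.
Under the Kimura two-parameter model, d = −½ ln(1 − 2P − Q) − ¼ ln(1 − 2Q).
1 − 2P − Q = 0.819598, giving −½ ln(0.819598) = 0.099471.
1 − 2Q = 0.973488, giving −¼ ln(0.973488) = 0.006717.
d = 0.099471 + 0.006717 = 0.106188.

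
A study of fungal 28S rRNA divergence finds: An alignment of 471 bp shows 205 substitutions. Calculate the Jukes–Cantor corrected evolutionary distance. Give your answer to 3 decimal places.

p = 205/471 ≈ 0.435244.
d = −(3/4) ln(1 − 4p/3) = −0.75 ln(1 − 0.580325) = −0.75 ln(0.419675)
  = −0.75 × (-0.868275) = 0.651206 substitutions/site.

0.651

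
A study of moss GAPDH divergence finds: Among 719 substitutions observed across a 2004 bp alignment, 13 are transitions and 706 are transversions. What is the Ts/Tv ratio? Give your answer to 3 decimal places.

R = 13/706 = 0.018413… ≈ 0.018 (to 3 d.p.).

0.018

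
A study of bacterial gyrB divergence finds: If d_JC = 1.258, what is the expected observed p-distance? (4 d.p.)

p = (3/4)(1 − e^(−4d/3)) = 0.75 × (1 − e^(-1.677333)) = 0.75 × (1 − 0.186872) = 0.609846.

0.6098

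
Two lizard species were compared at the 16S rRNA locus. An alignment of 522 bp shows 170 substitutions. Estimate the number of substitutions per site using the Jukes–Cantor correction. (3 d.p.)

p = 170/522 ≈ 0.32567.
d = −(3/4) ln(1 − 4p/3) = −0.75 ln(1 − 0.434227) = −0.75 ln(0.565773)
  = −0.75 × (-0.569562) = 0.427172 substitutions/site.

0.427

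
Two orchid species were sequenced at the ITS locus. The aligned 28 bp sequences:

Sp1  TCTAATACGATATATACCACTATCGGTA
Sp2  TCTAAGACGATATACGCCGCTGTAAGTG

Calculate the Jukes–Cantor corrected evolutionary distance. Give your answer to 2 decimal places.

The sequences differ at 8 of 28 sites (6, 15, 16, 19, 22, 24, 25, 28), so p = 8/28 ≈ 0.285714.
d = −(3/4) ln(1 − 4p/3) = −0.75 ln(1 − 0.380952) = −0.75 ln(0.619048)
  = −0.75 × (-0.479572) = 0.359679 substitutions/site.

0.36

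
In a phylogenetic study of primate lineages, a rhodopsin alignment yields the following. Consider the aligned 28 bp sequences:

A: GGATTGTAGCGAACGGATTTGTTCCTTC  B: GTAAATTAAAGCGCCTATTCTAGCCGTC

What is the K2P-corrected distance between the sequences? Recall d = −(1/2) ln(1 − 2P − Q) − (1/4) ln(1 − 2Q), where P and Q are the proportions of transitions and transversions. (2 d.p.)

1.00

Of 28 sites, 3 differences are transitions and 12 are transversions, so P = 3/28 ≈ 0.107143 and Q = 12/28 ≈ 0.428571.
Under the Kimura two-parameter model, d = −½ ln(1 − 2P − Q) − ¼ ln(1 − 2Q).
1 − 2P − Q = 0.357143, giving −½ ln(0.357143) = 0.514810.
1 − 2Q = 0.142858, giving −¼ ln(0.142858) = 0.486476.
d = 0.514810 + 0.486476 = 1.001286.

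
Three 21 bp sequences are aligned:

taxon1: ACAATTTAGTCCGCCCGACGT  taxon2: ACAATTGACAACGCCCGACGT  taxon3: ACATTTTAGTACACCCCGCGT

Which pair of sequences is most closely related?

taxon1 and taxon2

taxon1–taxon2: 4/21 differ, p = 0.190, d = 0.220.
taxon1–taxon3: 5/21 differ, p = 0.238, d = 0.286.
taxon2–taxon3: 7/21 differ, p = 0.333, d = 0.441.
The smallest distance is between taxon1 and taxon2.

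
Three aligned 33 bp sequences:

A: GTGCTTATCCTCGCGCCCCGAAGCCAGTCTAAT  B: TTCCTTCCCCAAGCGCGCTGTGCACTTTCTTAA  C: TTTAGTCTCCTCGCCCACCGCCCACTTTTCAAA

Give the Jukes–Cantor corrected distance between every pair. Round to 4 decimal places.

d(A,B) = 0.7798, d(A,C) = 0.7798, d(B,C) = 0.6254

A–B: 16/33 sites differ → p ≈ 0.484848, d = −0.75 ln(1 − 0.646464) = 0.779827 ≈ 0.7798.
A–C: 16/33 sites differ → p ≈ 0.484848, d = −0.75 ln(1 − 0.646464) = 0.779827 ≈ 0.7798.
B–C: 14/33 sites differ → p ≈ 0.424242, d = −0.75 ln(1 − 0.565656) = 0.625439 ≈ 0.6254.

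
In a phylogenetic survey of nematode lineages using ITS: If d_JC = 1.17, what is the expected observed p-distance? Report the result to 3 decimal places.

p = (3/4)(1 − e^(−4d/3)) = 0.75 × (1 − e^(-1.56)) = 0.75 × (1 − 0.210136) = 0.592398.

0.592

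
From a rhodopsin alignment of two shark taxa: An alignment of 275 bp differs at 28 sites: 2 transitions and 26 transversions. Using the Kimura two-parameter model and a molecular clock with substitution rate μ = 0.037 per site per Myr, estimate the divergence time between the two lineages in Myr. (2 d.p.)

P = 2/275 ≈ 0.007273 and Q = 26/275 ≈ 0.094545.
Under the Kimura two-parameter model, d = −½ ln(1 − 2P − Q) − ¼ ln(1 − 2Q).
1 − 2P − Q = 0.890909, giving −½ ln(0.890909) = 0.057756.
1 − 2Q = 0.81091, giving −¼ ln(0.81091) = 0.052400.
d = 0.057756 + 0.052400 = 0.110156.
Under a molecular clock d = 2μt, so t = d/(2μ) = 0.110156 / (2 × 0.037) = 1.49 Myr.

1.49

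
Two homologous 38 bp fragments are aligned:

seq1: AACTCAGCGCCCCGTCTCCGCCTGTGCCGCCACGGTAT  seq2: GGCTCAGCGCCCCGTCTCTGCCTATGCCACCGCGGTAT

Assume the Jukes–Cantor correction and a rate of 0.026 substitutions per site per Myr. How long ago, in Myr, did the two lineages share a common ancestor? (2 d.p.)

The sequences differ at 6 of 38 sites (1, 2, 19, 24, 29, 32), so p = 6/38 ≈ 0.157895.
d = −(3/4) ln(1 − 4p/3) = −0.75 ln(1 − 0.210527) = −0.75 ln(0.789473)
  = −0.75 × (-0.236390) = 0.177293 substitutions/site.
Under a molecular clock d = 2μt, so t = d/(2μ) = 0.177293 / (2 × 0.026) = 3.41 Myr.

3.41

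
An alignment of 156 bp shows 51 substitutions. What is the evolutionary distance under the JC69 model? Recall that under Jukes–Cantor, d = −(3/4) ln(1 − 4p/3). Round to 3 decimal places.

p = 51/156 ≈ 0.326923.
d = −(3/4) ln(1 − 4p/3) = −0.75 ln(1 − 0.435897) = −0.75 ln(0.564103)
  = −0.75 × (-0.572518) = 0.429389 substitutions/site.

0.429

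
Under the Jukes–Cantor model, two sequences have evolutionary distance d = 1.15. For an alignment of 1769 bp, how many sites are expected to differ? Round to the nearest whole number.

1040

Invert JC69: p = (3/4)(1 − e^(−4d/3)) = 0.75 × (1 − e^(-1.533333)) = 0.75 × (1 − 0.215815) = 0.588139.
Expected differing sites = pL ≈ 0.588139 × 1769 = 1040.417891 ≈ 1040.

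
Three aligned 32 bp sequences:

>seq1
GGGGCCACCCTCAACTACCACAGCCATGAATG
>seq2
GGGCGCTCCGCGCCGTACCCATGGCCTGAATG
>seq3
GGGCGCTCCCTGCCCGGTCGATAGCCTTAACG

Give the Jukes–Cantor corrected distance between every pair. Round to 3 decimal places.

seq1–seq2: 14/32 sites differ → p = 0.4375, d = −0.75 ln(1 − 0.583333) = 0.656601 ≈ 0.657.
seq1–seq3: 17/32 sites differ → p = 0.53125, d = −0.75 ln(1 − 0.708333) = 0.924107 ≈ 0.924.
seq2–seq3: 10/32 sites differ → p = 0.3125, d = −0.75 ln(1 − 0.416667) = 0.404248 ≈ 0.404.

d(seq1,seq2) = 0.657, d(seq1,seq3) = 0.924, d(seq2,seq3) = 0.404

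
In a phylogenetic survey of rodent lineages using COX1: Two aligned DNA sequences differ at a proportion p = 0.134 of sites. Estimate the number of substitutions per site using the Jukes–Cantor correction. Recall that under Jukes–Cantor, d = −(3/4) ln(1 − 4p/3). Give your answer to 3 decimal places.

d = −(3/4) ln(1 − 4p/3) = −0.75 ln(1 − 0.178667) = −0.75 ln(0.821333)
  = −0.75 × (-0.196827) = 0.147620 substitutions/site.

0.148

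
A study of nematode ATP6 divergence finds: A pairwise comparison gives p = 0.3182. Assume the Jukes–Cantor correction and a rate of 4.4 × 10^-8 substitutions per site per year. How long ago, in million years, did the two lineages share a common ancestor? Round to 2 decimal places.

d = −(3/4) ln(1 − 4p/3) = −0.75 ln(1 − 0.424267) = −0.75 ln(0.575733)
  = −0.75 × (-0.552111) = 0.414083 substitutions/site.
Under a molecular clock d = 2μt, so t = d/(2μ) = 0.414083 / (2 × 4.4 × 10^-8) = 4.71 million years.

4.71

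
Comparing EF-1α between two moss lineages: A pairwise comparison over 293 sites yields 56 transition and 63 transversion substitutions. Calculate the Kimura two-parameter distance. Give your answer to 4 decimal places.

P = 56/293 ≈ 0.191126 and Q = 63/293 ≈ 0.215017.
Under the Kimura two-parameter model, d = −½ ln(1 − 2P − Q) − ¼ ln(1 − 2Q).
1 − 2P − Q = 0.402731, giving −½ ln(0.402731) = 0.454743.
1 − 2Q = 0.569966, giving −¼ ln(0.569966) = 0.140545.
d = 0.454743 + 0.140545 = 0.595288.

0.5953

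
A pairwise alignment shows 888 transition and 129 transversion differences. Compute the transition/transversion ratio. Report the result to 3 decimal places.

6.884

R = 888/129 = 6.883720… ≈ 6.884 (to 3 d.p.).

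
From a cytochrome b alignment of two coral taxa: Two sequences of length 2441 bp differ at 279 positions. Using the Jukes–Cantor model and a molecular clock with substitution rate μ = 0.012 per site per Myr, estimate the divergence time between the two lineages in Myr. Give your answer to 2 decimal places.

5.17

p = 279/2441 ≈ 0.114297.
d = −(3/4) ln(1 − 4p/3) = −0.75 ln(1 − 0.152396) = −0.75 ln(0.847604)
  = −0.75 × (-0.165342) = 0.124007 substitutions/site.
Under a molecular clock d = 2μt, so t = d/(2μ) = 0.124007 / (2 × 0.012) = 5.17 Myr.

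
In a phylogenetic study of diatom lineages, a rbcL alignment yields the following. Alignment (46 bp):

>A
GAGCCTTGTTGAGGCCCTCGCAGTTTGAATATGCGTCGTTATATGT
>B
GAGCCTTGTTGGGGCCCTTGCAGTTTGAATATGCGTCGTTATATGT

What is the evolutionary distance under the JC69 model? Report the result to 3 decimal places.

The sequences differ at 2 of 46 sites (12, 19), so p = 2/46 ≈ 0.043478.
d = −(3/4) ln(1 − 4p/3) = −0.75 ln(1 − 0.057971) = −0.75 ln(0.942029)
  = −0.75 × (-0.059719) = 0.044789 substitutions/site.

0.045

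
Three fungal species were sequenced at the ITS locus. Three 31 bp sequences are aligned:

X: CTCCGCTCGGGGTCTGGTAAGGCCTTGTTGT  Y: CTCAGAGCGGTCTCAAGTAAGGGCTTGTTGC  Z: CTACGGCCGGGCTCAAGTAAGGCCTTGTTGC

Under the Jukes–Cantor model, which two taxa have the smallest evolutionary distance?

X–Y: 9/31 differ, p = 0.290, d = 0.367.
X–Z: 7/31 differ, p = 0.226, d = 0.269.
Y–Z: 6/31 differ, p = 0.194, d = 0.224.
The smallest distance is between Y and Z.

Y and Z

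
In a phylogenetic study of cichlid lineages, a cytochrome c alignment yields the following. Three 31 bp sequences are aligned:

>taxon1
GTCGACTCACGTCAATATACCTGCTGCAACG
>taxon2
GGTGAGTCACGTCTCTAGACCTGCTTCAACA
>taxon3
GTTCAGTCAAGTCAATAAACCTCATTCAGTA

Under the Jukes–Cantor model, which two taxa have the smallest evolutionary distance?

taxon1–taxon2: 8/31 differ, p = 0.258, d = 0.316.
taxon1–taxon3: 11/31 differ, p = 0.355, d = 0.481.
taxon2–taxon3: 10/31 differ, p = 0.323, d = 0.422.
The smallest distance is between taxon1 and taxon2.

taxon1 and taxon2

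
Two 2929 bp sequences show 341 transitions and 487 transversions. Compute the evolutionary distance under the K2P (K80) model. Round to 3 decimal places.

P = 341/2929 ≈ 0.116422 and Q = 487/2929 ≈ 0.166268.
Under the Kimura two-parameter model, d = −½ ln(1 − 2P − Q) − ¼ ln(1 − 2Q).
1 − 2P − Q = 0.600888, giving −½ ln(0.600888) = 0.254673.
1 − 2Q = 0.667464, giving −¼ ln(0.667464) = 0.101067.
d = 0.254673 + 0.101067 = 0.355740.

0.356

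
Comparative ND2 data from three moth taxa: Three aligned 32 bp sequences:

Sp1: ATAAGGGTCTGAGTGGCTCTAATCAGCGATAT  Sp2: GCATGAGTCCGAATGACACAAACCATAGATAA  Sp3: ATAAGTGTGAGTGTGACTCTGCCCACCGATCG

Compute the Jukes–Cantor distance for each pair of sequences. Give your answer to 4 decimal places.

Sp1–Sp2: 13/32 sites differ → p = 0.40625, d = −0.75 ln(1 − 0.541667) = 0.585119 ≈ 0.5851.
Sp1–Sp3: 11/32 sites differ → p = 0.34375, d = −0.75 ln(1 − 0.458333) = 0.459828 ≈ 0.4598.
Sp2–Sp3: 16/32 sites differ → p = 0.5, d = −0.75 ln(1 − 0.666667) = 0.823960 ≈ 0.8240.

d(Sp1,Sp2) = 0.5851, d(Sp1,Sp3) = 0.4598, d(Sp2,Sp3) = 0.8240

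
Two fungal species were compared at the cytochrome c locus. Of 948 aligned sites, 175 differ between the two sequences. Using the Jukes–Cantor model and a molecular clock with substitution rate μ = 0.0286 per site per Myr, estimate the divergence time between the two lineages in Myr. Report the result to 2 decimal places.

p = 175/948 ≈ 0.184599.
d = −(3/4) ln(1 − 4p/3) = −0.75 ln(1 − 0.246132) = −0.75 ln(0.753868)
  = −0.75 × (-0.282538) = 0.211904 substitutions/site.
Under a molecular clock d = 2μt, so t = d/(2μ) = 0.211904 / (2 × 0.0286) = 3.70 Myr.

3.70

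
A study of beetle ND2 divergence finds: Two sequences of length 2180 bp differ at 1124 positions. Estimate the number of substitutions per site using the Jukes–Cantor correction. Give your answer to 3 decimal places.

p = 1124/2180 ≈ 0.515596.
d = −(3/4) ln(1 − 4p/3) = −0.75 ln(1 − 0.687461) = −0.75 ln(0.312539)
  = −0.75 × (-1.163026) = 0.872270 substitutions/site.

0.872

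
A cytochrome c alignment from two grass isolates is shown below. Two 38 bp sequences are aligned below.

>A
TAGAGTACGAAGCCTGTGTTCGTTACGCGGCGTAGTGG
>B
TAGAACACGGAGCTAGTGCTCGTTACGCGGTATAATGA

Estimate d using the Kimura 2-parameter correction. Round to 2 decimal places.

0.36

Of 38 sites, 9 differences are transitions and 1 are transversions, so P = 9/38 ≈ 0.236842 and Q = 1/38 ≈ 0.026316.
Under the Kimura two-parameter model, d = −½ ln(1 − 2P − Q) − ¼ ln(1 − 2Q).
1 − 2P − Q = 0.5, giving −½ ln(0.5) = 0.346574.
1 − 2Q = 0.947368, giving −¼ ln(0.947368) = 0.013517.
d = 0.346574 + 0.013517 = 0.360091.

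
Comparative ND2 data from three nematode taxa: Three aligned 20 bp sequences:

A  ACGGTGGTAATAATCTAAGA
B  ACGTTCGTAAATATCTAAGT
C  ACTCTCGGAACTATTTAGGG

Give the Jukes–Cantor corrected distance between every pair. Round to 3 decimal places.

d(A,B) = 0.304, d(A,C) = 0.687, d(B,C) = 0.471

A–B: 5/20 sites differ → p = 0.25, d = −0.75 ln(1 − 0.333333) = 0.304098 ≈ 0.304.
A–C: 9/20 sites differ → p = 0.45, d = −0.75 ln(1 − 0.6) = 0.687218 ≈ 0.687.
B–C: 7/20 sites differ → p = 0.35, d = −0.75 ln(1 − 0.466667) = 0.471457 ≈ 0.471.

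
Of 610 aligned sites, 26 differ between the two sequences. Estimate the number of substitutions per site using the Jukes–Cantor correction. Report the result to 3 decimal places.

p = 26/610 ≈ 0.042623.
d = −(3/4) ln(1 − 4p/3) = −0.75 ln(1 − 0.056831) = −0.75 ln(0.943169)
  = −0.75 × (-0.058510) = 0.043883 substitutions/site.

0.044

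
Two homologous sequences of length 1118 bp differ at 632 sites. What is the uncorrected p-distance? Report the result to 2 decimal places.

0.57

p = 632/1118 = 0.565295… ≈ 0.57 (to 2 d.p.).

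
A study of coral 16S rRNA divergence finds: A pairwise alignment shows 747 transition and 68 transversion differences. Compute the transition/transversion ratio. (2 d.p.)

10.99

R = 747/68 = 10.985294… ≈ 10.99 (to 2 d.p.).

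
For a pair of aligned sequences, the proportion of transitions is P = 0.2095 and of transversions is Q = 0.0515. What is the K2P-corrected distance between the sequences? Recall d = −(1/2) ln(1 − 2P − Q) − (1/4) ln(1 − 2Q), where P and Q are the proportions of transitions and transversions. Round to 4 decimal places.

0.3451

Under the Kimura two-parameter model, d = −½ ln(1 − 2P − Q) − ¼ ln(1 − 2Q).
1 − 2P − Q = 0.5295, giving −½ ln(0.5295) = 0.317911.
1 − 2Q = 0.897, giving −¼ ln(0.897) = 0.027175.
d = 0.317911 + 0.027175 = 0.345086.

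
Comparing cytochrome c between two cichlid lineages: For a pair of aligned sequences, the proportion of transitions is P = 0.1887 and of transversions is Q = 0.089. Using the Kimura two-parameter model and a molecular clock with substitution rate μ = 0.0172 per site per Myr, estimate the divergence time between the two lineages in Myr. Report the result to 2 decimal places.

10.55

Under the Kimura two-parameter model, d = −½ ln(1 − 2P − Q) − ¼ ln(1 − 2Q).
1 − 2P − Q = 0.5336, giving −½ ln(0.5336) = 0.314054.
1 − 2Q = 0.822, giving −¼ ln(0.822) = 0.049004.
d = 0.314054 + 0.049004 = 0.363058.
Under a molecular clock d = 2μt, so t = d/(2μ) = 0.363058 / (2 × 0.0172) = 10.55 Myr.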